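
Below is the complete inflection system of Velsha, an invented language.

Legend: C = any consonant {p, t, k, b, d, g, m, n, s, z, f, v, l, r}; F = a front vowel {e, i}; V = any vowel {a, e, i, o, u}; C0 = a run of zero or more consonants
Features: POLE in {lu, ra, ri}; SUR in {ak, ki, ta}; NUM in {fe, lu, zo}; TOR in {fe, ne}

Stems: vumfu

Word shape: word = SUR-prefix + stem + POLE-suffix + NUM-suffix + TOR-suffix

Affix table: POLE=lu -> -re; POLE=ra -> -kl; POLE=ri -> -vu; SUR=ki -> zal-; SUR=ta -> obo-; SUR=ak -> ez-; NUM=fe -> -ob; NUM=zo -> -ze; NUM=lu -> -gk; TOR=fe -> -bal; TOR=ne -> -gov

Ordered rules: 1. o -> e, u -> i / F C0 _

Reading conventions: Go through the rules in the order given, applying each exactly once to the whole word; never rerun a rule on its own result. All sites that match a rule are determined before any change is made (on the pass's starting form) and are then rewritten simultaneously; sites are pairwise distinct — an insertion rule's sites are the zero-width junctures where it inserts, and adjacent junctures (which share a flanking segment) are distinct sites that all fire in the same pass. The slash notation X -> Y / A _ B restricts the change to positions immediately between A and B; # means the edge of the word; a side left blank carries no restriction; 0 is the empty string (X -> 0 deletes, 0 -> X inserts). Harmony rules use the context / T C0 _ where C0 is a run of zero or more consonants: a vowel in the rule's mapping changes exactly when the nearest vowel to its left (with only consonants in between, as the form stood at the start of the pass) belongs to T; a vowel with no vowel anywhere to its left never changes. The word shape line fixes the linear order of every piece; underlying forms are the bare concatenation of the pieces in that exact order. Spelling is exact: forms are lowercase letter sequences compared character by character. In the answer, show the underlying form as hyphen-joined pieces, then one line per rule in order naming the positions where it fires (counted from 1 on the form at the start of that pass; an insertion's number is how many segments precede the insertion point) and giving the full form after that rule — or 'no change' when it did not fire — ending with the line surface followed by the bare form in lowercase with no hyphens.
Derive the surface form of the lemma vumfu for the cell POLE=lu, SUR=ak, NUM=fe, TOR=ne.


underlying: ez-vumfu-re-ob-gov
1. o -> e, u -> i / F C0 _: fires at position(s) 4, 10: ezvimfureebgov
surface: ezvimfureebgov


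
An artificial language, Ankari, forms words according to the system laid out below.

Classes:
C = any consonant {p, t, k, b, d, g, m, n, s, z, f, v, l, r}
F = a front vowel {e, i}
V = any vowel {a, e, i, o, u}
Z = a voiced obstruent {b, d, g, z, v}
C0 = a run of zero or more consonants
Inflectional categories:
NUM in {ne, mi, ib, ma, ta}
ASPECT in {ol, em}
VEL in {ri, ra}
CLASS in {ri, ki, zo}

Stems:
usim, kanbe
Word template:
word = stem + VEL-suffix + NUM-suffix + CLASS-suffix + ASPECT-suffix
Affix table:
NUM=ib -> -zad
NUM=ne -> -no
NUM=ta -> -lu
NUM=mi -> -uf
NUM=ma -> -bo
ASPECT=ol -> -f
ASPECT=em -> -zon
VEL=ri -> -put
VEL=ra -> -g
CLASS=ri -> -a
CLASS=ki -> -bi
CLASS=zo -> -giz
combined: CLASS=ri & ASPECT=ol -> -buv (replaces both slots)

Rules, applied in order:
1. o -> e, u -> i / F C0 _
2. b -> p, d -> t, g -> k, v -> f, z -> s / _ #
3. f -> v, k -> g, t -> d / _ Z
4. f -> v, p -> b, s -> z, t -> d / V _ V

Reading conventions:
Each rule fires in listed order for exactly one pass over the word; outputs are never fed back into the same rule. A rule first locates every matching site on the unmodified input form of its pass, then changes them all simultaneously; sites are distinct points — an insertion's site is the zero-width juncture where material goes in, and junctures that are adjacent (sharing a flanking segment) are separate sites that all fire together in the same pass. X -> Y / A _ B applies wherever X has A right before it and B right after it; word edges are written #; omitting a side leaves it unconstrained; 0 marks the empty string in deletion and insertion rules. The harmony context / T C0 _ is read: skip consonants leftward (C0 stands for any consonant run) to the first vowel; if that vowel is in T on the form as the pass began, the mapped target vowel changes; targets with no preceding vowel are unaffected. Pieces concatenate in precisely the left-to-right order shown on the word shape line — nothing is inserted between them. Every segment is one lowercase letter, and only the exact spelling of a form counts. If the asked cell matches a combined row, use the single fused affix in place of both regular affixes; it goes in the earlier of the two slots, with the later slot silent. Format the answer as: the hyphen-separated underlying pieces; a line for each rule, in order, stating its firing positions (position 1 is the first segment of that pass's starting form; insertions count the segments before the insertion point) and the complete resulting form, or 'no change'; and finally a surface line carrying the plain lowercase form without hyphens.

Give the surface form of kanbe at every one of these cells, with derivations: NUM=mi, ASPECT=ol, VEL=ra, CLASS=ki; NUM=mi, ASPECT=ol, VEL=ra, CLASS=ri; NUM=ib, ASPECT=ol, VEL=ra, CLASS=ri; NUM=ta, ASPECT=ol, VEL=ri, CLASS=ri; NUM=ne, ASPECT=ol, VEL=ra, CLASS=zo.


cell NUM=mi, ASPECT=ol, VEL=ra, CLASS=ki:
underlying: kanbe-g-uf-bi-f
1. o -> e, u -> i / F C0 _: fires at position(s) 7: kanbegifbif
2. b -> p, d -> t, g -> k, v -> f, z -> s / _ #: no change
3. f -> v, k -> g, t -> d / _ Z: fires at position(s) 8: kanbegivbif
4. f -> v, p -> b, s -> z, t -> d / V _ V: no change
surface: kanbegivbif

cell NUM=mi, ASPECT=ol, VEL=ra, CLASS=ri:
underlying: kanbe-g-uf-buv
1. o -> e, u -> i / F C0 _: fires at position(s) 7: kanbegifbuv
2. b -> p, d -> t, g -> k, v -> f, z -> s / _ #: fires at position(s) 11: kanbegifbuf
3. f -> v, k -> g, t -> d / _ Z: fires at position(s) 8: kanbegivbuf
4. f -> v, p -> b, s -> z, t -> d / V _ V: no change
surface: kanbegivbuf

cell NUM=ib, ASPECT=ol, VEL=ra, CLASS=ri:
underlying: kanbe-g-zad-buv
1. o -> e, u -> i / F C0 _: no change
2. b -> p, d -> t, g -> k, v -> f, z -> s / _ #: fires at position(s) 12: kanbegzadbuf
3. f -> v, k -> g, t -> d / _ Z: no change
4. f -> v, p -> b, s -> z, t -> d / V _ V: no change
surface: kanbegzadbuf

cell NUM=ta, ASPECT=ol, VEL=ri, CLASS=ri:
underlying: kanbe-put-lu-buv
1. o -> e, u -> i / F C0 _: fires at position(s) 7: kanbepitlubuv
2. b -> p, d -> t, g -> k, v -> f, z -> s / _ #: fires at position(s) 13: kanbepitlubuf
3. f -> v, k -> g, t -> d / _ Z: no change
4. f -> v, p -> b, s -> z, t -> d / V _ V: fires at position(s) 6: kanbebitlubuf
surface: kanbebitlubuf

cell NUM=ne, ASPECT=ol, VEL=ra, CLASS=zo:
underlying: kanbe-g-no-giz-f
1. o -> e, u -> i / F C0 _: fires at position(s) 8: kanbegnegizf
2. b -> p, d -> t, g -> k, v -> f, z -> s / _ #: no change
3. f -> v, k -> g, t -> d / _ Z: no change
4. f -> v, p -> b, s -> z, t -> d / V _ V: no change
surface: kanbegnegizf


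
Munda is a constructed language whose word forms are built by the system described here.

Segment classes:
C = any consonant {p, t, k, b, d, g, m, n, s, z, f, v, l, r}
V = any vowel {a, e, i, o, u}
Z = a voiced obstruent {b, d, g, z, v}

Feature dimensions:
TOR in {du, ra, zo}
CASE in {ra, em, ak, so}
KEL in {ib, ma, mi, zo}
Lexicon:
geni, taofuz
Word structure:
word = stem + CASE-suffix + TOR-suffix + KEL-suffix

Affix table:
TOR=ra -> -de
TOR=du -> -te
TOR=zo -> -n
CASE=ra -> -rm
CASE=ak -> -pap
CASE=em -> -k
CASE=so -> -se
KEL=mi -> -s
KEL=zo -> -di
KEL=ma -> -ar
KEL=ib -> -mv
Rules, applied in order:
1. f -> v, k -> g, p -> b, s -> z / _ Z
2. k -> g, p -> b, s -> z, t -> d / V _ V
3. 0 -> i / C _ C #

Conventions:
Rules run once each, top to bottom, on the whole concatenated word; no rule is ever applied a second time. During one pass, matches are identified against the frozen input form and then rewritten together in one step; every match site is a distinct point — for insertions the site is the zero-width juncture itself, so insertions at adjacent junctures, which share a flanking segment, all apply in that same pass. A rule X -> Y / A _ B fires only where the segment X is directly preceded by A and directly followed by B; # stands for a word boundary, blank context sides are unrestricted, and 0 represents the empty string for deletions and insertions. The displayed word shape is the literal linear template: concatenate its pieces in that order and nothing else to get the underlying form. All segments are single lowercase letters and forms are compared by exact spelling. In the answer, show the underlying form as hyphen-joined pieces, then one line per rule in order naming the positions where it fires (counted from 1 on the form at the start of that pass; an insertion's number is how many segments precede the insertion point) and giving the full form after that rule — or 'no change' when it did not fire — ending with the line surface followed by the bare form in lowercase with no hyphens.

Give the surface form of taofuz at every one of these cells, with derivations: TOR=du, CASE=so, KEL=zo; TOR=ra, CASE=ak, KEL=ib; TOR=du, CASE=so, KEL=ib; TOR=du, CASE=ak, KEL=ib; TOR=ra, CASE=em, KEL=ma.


cell TOR=du, CASE=so, KEL=zo:
underlying: taofuz-se-te-di
1. f -> v, k -> g, p -> b, s -> z / _ Z: no change
2. k -> g, p -> b, s -> z, t -> d / V _ V: fires at position(s) 9: taofuzsededi
3. 0 -> i / C _ C #: no change
surface: taofuzsededi

cell TOR=ra, CASE=ak, KEL=ib:
underlying: taofuz-pap-de-mv
1. f -> v, k -> g, p -> b, s -> z / _ Z: fires at position(s) 9: taofuzpabdemv
2. k -> g, p -> b, s -> z, t -> d / V _ V: no change
3. 0 -> i / C _ C #: inserts after position(s) 12: taofuzpabdemiv
surface: taofuzpabdemiv

cell TOR=du, CASE=so, KEL=ib:
underlying: taofuz-se-te-mv
1. f -> v, k -> g, p -> b, s -> z / _ Z: no change
2. k -> g, p -> b, s -> z, t -> d / V _ V: fires at position(s) 9: taofuzsedemv
3. 0 -> i / C _ C #: inserts after position(s) 11: taofuzsedemiv
surface: taofuzsedemiv

cell TOR=du, CASE=ak, KEL=ib:
underlying: taofuz-pap-te-mv
1. f -> v, k -> g, p -> b, s -> z / _ Z: no change
2. k -> g, p -> b, s -> z, t -> d / V _ V: no change
3. 0 -> i / C _ C #: inserts after position(s) 12: taofuzpaptemiv
surface: taofuzpaptemiv

cell TOR=ra, CASE=em, KEL=ma:
underlying: taofuz-k-de-ar
1. f -> v, k -> g, p -> b, s -> z / _ Z: fires at position(s) 7: taofuzgdear
2. k -> g, p -> b, s -> z, t -> d / V _ V: no change
3. 0 -> i / C _ C #: no change
surface: taofuzgdear


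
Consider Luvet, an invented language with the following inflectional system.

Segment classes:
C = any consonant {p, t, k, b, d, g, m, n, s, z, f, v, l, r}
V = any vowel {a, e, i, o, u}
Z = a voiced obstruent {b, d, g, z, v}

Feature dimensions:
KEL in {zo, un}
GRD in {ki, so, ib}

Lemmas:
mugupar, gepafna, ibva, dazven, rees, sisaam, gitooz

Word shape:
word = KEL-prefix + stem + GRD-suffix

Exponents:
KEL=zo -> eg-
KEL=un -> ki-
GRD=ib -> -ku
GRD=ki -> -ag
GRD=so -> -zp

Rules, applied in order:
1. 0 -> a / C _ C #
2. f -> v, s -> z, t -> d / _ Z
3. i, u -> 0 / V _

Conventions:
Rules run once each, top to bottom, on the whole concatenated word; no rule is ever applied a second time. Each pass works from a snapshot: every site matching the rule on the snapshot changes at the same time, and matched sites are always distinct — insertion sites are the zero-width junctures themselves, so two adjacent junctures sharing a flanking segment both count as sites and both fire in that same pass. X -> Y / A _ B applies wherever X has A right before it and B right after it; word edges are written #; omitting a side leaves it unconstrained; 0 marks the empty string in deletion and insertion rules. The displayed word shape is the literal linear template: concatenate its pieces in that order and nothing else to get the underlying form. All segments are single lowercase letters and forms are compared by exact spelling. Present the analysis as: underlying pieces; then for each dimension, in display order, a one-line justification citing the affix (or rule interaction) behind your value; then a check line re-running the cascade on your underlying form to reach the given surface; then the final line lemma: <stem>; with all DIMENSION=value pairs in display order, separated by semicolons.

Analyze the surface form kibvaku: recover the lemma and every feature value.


underlying: ki-ibva-ku
KEL=un - signalled by the affix ki-
GRD=ib - signalled by the affix -ku
check: kiibvaku -> kiibvaku -> kiibvaku -> kibvaku
lemma: ibva; KEL=un; GRD=ib


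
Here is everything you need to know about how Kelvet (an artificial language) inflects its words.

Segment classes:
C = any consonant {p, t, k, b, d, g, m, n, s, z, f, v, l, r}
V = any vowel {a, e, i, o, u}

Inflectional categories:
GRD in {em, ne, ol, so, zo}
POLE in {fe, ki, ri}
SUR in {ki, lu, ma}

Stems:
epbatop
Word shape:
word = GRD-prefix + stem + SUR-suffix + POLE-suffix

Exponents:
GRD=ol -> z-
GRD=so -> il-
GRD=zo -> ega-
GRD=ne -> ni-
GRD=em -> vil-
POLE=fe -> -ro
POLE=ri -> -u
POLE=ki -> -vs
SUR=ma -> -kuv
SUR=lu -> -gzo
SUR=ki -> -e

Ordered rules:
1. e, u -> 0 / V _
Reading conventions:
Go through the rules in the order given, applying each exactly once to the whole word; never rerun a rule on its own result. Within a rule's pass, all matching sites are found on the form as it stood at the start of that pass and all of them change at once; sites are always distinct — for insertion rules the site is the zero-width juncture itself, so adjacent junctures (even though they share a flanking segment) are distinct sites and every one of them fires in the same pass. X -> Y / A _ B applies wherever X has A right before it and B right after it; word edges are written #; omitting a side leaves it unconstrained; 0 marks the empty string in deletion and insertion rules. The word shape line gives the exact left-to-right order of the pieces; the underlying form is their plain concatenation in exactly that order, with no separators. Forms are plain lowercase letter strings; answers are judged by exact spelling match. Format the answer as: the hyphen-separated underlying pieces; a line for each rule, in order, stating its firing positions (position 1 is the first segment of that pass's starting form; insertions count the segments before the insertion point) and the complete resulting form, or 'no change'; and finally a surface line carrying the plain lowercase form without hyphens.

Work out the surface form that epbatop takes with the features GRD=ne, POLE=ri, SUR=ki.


underlying: ni-epbatop-e-u
1. e, u -> 0 / V _: fires at position(s) 3, 11: nipbatope
surface: nipbatope


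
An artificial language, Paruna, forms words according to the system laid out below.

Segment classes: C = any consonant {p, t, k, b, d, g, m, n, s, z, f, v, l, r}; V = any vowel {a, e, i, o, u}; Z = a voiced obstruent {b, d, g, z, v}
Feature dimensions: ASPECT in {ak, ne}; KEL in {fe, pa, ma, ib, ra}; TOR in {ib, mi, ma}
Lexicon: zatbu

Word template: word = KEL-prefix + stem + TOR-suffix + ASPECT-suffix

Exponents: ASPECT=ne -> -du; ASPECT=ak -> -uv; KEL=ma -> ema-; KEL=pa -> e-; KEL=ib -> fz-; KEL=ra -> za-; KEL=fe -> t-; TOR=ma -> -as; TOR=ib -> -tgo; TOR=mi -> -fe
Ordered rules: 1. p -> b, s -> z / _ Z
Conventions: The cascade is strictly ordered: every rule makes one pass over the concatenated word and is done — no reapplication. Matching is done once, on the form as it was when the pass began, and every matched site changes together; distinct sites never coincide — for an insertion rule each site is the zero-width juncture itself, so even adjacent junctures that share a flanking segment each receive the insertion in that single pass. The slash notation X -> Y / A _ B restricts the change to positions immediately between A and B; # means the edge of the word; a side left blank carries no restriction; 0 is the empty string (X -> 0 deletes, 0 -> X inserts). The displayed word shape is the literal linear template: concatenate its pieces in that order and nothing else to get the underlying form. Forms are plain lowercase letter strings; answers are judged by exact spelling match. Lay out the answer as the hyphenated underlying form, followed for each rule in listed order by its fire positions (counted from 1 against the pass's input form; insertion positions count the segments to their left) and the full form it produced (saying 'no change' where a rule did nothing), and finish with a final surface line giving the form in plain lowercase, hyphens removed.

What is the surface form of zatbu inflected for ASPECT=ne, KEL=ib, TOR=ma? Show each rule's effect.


underlying: fz-zatbu-as-du
1. p -> b, s -> z / _ Z: fires at position(s) 9: fzzatbuazdu
surface: fzzatbuazdu


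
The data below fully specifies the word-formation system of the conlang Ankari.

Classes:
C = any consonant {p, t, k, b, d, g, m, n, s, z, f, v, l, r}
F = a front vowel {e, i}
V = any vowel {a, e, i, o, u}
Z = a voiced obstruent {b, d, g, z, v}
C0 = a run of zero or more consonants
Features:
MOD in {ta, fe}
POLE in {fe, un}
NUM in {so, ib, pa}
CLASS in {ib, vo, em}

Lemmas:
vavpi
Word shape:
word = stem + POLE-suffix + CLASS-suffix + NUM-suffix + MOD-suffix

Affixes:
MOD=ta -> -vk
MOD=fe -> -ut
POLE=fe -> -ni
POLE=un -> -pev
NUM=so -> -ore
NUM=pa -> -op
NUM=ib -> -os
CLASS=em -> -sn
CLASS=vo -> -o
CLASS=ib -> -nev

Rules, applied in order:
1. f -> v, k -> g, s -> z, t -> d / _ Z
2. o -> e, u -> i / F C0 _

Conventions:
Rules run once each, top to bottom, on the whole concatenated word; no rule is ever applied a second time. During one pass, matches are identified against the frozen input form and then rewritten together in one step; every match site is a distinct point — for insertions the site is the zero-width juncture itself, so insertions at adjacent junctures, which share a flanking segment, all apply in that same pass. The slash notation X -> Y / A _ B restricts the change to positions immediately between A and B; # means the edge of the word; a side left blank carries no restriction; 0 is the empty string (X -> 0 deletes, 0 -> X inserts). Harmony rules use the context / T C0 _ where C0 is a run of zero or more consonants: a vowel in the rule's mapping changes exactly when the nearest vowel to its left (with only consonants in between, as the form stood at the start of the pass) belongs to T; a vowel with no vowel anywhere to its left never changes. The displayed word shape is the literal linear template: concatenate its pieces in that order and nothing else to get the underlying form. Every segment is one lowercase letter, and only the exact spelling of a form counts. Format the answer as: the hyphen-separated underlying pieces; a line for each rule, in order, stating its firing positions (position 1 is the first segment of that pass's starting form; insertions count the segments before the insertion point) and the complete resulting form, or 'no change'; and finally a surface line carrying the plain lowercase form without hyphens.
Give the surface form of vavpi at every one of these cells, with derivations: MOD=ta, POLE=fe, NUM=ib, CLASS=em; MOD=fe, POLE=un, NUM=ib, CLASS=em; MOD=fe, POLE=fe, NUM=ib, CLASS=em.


cell MOD=ta, POLE=fe, NUM=ib, CLASS=em:
underlying: vavpi-ni-sn-os-vk
1. f -> v, k -> g, s -> z, t -> d / _ Z: fires at position(s) 11: vavpinisnozvk
2. o -> e, u -> i / F C0 _: fires at position(s) 10: vavpinisnezvk
surface: vavpinisnezvk

cell MOD=fe, POLE=un, NUM=ib, CLASS=em:
underlying: vavpi-pev-sn-os-ut
1. f -> v, k -> g, s -> z, t -> d / _ Z: no change
2. o -> e, u -> i / F C0 _: fires at position(s) 11: vavpipevsnesut
surface: vavpipevsnesut

cell MOD=fe, POLE=fe, NUM=ib, CLASS=em:
underlying: vavpi-ni-sn-os-ut
1. f -> v, k -> g, s -> z, t -> d / _ Z: no change
2. o -> e, u -> i / F C0 _: fires at position(s) 10: vavpinisnesut
surface: vavpinisnesut


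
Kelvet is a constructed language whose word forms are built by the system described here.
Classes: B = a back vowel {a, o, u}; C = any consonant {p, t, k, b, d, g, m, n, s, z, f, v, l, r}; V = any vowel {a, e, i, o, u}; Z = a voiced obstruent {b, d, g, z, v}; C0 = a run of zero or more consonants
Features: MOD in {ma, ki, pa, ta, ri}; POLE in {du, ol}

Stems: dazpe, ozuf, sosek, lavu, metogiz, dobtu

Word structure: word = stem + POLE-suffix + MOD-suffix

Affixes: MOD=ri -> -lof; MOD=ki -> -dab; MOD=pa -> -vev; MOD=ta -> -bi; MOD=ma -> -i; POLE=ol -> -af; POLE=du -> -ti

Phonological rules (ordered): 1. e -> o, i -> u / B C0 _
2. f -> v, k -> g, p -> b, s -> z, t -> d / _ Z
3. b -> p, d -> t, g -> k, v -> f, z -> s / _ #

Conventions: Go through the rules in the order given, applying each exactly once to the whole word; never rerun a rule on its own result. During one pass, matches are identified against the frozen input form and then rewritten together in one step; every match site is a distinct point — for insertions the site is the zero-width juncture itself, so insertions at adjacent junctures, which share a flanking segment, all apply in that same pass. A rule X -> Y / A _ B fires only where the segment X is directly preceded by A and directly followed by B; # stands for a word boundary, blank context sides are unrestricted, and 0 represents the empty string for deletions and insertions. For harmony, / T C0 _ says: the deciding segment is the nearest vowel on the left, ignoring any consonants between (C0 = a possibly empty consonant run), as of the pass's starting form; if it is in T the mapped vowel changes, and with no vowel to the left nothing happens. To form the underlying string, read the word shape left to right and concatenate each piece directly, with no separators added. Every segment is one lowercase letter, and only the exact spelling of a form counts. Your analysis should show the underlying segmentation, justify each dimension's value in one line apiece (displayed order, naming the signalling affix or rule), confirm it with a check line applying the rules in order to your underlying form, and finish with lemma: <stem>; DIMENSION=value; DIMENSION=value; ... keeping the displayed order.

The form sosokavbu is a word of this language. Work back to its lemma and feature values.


underlying: sosek-af-bi
MOD=ta - signalled by the affix -bi
POLE=ol - signalled by the affix -af
check: sosekafbi -> sosokafbu -> sosokavbu -> sosokavbu
lemma: sosek; MOD=ta; POLE=ol


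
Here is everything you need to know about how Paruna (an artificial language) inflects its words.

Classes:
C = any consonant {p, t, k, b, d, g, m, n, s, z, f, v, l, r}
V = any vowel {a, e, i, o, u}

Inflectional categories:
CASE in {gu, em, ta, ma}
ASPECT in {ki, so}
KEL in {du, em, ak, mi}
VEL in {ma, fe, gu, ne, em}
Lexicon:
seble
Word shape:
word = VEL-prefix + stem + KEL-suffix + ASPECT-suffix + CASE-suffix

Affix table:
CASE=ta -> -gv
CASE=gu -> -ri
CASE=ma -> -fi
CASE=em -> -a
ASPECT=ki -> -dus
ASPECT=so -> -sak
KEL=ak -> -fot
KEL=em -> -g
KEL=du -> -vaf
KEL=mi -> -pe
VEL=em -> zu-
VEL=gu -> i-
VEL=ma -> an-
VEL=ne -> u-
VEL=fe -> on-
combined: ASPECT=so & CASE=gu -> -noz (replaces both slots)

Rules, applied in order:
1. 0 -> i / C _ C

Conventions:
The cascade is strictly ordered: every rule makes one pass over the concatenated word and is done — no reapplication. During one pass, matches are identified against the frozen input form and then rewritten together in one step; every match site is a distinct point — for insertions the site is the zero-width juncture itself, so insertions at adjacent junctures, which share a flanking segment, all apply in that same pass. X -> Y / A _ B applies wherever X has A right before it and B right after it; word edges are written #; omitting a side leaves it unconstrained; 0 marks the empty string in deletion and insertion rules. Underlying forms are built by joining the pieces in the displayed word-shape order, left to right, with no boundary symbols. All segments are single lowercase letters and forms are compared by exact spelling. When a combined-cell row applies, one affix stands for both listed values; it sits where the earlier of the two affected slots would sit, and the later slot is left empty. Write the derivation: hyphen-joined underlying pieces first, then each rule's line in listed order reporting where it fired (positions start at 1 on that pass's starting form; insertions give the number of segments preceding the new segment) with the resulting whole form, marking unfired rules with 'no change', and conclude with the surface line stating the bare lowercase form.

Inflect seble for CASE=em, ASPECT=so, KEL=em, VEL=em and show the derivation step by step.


underlying: zu-seble-g-sak-a
1. 0 -> i / C _ C: inserts after position(s) 5, 8: zusebilegisaka
surface: zusebilegisaka


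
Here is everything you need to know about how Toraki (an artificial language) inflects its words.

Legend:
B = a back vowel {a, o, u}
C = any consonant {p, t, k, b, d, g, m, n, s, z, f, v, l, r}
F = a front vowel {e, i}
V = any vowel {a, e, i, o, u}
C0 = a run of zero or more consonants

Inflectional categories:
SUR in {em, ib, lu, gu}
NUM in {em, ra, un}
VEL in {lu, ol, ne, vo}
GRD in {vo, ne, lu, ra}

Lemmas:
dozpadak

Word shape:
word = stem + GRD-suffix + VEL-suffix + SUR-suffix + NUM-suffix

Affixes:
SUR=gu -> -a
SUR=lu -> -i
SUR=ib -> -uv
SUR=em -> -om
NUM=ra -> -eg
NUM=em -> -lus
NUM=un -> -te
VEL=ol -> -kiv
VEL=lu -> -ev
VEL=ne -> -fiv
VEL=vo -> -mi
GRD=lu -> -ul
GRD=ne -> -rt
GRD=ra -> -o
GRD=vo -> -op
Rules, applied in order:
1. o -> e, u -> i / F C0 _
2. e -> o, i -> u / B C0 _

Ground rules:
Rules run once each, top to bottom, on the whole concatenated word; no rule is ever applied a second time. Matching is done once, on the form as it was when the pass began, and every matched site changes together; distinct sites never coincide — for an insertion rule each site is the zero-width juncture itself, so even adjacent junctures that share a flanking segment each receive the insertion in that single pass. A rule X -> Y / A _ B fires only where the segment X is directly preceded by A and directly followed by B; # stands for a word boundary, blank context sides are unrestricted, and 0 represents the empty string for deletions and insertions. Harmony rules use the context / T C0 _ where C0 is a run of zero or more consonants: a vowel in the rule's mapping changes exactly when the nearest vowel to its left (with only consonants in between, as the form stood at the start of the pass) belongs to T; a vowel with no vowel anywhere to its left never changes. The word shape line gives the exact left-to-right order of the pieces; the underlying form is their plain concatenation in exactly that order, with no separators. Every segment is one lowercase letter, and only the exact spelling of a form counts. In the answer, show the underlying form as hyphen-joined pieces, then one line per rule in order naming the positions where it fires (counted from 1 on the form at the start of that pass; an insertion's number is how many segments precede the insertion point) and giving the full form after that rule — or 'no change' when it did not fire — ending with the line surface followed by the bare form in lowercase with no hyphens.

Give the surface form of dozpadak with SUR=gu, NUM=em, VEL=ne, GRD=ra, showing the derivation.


underlying: dozpadak-o-fiv-a-lus
1. o -> e, u -> i / F C0 _: no change
2. e -> o, i -> u / B C0 _: fires at position(s) 11: dozpadakofuvalus
surface: dozpadakofuvalus


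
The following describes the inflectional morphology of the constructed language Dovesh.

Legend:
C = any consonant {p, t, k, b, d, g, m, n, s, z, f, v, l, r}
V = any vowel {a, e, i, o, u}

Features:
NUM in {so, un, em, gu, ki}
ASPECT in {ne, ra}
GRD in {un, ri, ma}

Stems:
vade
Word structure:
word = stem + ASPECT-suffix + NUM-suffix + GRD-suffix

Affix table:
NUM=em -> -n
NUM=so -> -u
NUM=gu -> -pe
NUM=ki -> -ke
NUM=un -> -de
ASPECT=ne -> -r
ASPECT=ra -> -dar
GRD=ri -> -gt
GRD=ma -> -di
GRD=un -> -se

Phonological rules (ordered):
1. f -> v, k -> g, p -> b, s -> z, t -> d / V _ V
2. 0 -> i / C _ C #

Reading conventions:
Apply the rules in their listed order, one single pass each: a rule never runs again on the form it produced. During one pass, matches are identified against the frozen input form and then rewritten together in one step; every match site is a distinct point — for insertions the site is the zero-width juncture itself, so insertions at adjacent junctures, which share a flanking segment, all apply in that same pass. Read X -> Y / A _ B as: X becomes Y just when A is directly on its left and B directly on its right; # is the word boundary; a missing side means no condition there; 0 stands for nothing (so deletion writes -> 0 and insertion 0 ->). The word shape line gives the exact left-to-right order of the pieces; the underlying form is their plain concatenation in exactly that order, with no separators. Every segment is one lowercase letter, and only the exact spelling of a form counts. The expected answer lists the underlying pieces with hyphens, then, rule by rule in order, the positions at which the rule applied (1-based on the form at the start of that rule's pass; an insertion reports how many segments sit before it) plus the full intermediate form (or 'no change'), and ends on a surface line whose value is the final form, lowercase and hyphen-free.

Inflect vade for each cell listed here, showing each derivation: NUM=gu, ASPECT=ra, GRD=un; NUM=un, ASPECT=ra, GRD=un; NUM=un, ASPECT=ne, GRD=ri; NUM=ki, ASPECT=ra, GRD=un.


cell NUM=gu, ASPECT=ra, GRD=un:
underlying: vade-dar-pe-se
1. f -> v, k -> g, p -> b, s -> z, t -> d / V _ V: fires at position(s) 10: vadedarpeze
2. 0 -> i / C _ C #: no change
surface: vadedarpeze

cell NUM=un, ASPECT=ra, GRD=un:
underlying: vade-dar-de-se
1. f -> v, k -> g, p -> b, s -> z, t -> d / V _ V: fires at position(s) 10: vadedardeze
2. 0 -> i / C _ C #: no change
surface: vadedardeze

cell NUM=un, ASPECT=ne, GRD=ri:
underlying: vade-r-de-gt
1. f -> v, k -> g, p -> b, s -> z, t -> d / V _ V: no change
2. 0 -> i / C _ C #: inserts after position(s) 8: vaderdegit
surface: vaderdegit

cell NUM=ki, ASPECT=ra, GRD=un:
underlying: vade-dar-ke-se
1. f -> v, k -> g, p -> b, s -> z, t -> d / V _ V: fires at position(s) 10: vadedarkeze
2. 0 -> i / C _ C #: no change
surface: vadedarkeze


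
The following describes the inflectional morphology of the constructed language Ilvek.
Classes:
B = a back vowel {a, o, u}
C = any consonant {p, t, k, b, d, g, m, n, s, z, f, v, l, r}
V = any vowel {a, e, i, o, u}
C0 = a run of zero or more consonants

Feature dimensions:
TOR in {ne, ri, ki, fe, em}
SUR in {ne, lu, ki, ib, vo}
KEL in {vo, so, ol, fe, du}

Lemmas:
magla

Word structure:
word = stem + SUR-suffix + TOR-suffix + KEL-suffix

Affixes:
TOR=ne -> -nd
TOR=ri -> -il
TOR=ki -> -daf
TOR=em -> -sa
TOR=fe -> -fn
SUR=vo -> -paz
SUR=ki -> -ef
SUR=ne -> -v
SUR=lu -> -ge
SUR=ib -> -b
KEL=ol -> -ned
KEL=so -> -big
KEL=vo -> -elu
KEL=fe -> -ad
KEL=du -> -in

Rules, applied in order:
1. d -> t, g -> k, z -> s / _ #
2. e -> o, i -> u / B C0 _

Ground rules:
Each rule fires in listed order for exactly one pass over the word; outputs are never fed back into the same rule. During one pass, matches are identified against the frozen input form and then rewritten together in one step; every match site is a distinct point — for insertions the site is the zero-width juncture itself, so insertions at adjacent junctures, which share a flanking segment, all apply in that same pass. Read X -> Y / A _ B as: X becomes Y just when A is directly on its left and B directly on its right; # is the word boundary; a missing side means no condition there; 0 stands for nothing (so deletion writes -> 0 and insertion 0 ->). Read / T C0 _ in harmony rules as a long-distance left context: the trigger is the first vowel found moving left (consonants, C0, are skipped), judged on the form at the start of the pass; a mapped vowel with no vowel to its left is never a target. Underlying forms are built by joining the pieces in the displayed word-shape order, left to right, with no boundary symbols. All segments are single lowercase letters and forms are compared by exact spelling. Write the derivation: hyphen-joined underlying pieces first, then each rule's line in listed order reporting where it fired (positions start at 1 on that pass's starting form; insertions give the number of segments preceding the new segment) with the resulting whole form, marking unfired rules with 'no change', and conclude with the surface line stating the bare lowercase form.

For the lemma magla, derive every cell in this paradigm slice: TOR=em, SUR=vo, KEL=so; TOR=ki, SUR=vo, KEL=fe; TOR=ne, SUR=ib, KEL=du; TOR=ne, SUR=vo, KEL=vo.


cell TOR=em, SUR=vo, KEL=so:
underlying: magla-paz-sa-big
1. d -> t, g -> k, z -> s / _ #: fires at position(s) 13: maglapazsabik
2. e -> o, i -> u / B C0 _: fires at position(s) 12: maglapazsabuk
surface: maglapazsabuk

cell TOR=ki, SUR=vo, KEL=fe:
underlying: magla-paz-daf-ad
1. d -> t, g -> k, z -> s / _ #: fires at position(s) 13: maglapazdafat
2. e -> o, i -> u / B C0 _: no change
surface: maglapazdafat

cell TOR=ne, SUR=ib, KEL=du:
underlying: magla-b-nd-in
1. d -> t, g -> k, z -> s / _ #: no change
2. e -> o, i -> u / B C0 _: fires at position(s) 9: maglabndun
surface: maglabndun

cell TOR=ne, SUR=vo, KEL=vo:
underlying: magla-paz-nd-elu
1. d -> t, g -> k, z -> s / _ #: no change
2. e -> o, i -> u / B C0 _: fires at position(s) 11: maglapazndolu
surface: maglapazndolu


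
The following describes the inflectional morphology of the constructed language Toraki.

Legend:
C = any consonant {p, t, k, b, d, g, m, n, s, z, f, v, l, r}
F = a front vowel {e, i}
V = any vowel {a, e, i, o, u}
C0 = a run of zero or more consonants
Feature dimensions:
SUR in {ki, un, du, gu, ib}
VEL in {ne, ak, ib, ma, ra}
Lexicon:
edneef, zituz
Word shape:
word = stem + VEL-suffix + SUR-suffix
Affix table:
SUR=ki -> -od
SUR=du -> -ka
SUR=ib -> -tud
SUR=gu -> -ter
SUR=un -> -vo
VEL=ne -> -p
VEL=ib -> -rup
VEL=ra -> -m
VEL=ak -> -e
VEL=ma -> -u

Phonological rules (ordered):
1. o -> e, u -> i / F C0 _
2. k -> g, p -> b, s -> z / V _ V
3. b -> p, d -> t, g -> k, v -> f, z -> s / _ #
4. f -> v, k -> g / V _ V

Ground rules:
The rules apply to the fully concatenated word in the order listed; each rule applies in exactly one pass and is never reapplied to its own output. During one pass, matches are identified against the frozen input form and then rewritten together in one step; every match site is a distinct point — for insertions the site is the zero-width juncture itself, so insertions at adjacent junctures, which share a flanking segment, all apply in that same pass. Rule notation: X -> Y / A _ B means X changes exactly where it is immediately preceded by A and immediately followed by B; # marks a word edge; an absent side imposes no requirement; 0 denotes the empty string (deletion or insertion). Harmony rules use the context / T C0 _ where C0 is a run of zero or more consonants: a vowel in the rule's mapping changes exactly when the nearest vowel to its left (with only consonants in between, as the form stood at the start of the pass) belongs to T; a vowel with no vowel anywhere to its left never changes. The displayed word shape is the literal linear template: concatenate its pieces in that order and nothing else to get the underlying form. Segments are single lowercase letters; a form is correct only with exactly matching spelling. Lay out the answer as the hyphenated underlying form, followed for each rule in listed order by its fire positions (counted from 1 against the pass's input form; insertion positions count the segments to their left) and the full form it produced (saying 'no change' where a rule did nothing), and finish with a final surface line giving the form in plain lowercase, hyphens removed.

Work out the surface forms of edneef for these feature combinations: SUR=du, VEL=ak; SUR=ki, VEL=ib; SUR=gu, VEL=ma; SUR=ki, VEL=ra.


cell SUR=du, VEL=ak:
underlying: edneef-e-ka
1. o -> e, u -> i / F C0 _: no change
2. k -> g, p -> b, s -> z / V _ V: fires at position(s) 8: edneefega
3. b -> p, d -> t, g -> k, v -> f, z -> s / _ #: no change
4. f -> v, k -> g / V _ V: fires at position(s) 6: edneevega
surface: edneevega

cell SUR=ki, VEL=ib:
underlying: edneef-rup-od
1. o -> e, u -> i / F C0 _: fires at position(s) 8: edneefripod
2. k -> g, p -> b, s -> z / V _ V: fires at position(s) 9: edneefribod
3. b -> p, d -> t, g -> k, v -> f, z -> s / _ #: fires at position(s) 11: edneefribot
4. f -> v, k -> g / V _ V: no change
surface: edneefribot

cell SUR=gu, VEL=ma:
underlying: edneef-u-ter
1. o -> e, u -> i / F C0 _: fires at position(s) 7: edneefiter
2. k -> g, p -> b, s -> z / V _ V: no change
3. b -> p, d -> t, g -> k, v -> f, z -> s / _ #: no change
4. f -> v, k -> g / V _ V: fires at position(s) 6: edneeviter
surface: edneeviter

cell SUR=ki, VEL=ra:
underlying: edneef-m-od
1. o -> e, u -> i / F C0 _: fires at position(s) 8: edneefmed
2. k -> g, p -> b, s -> z / V _ V: no change
3. b -> p, d -> t, g -> k, v -> f, z -> s / _ #: fires at position(s) 9: edneefmet
4. f -> v, k -> g / V _ V: no change
surface: edneefmet


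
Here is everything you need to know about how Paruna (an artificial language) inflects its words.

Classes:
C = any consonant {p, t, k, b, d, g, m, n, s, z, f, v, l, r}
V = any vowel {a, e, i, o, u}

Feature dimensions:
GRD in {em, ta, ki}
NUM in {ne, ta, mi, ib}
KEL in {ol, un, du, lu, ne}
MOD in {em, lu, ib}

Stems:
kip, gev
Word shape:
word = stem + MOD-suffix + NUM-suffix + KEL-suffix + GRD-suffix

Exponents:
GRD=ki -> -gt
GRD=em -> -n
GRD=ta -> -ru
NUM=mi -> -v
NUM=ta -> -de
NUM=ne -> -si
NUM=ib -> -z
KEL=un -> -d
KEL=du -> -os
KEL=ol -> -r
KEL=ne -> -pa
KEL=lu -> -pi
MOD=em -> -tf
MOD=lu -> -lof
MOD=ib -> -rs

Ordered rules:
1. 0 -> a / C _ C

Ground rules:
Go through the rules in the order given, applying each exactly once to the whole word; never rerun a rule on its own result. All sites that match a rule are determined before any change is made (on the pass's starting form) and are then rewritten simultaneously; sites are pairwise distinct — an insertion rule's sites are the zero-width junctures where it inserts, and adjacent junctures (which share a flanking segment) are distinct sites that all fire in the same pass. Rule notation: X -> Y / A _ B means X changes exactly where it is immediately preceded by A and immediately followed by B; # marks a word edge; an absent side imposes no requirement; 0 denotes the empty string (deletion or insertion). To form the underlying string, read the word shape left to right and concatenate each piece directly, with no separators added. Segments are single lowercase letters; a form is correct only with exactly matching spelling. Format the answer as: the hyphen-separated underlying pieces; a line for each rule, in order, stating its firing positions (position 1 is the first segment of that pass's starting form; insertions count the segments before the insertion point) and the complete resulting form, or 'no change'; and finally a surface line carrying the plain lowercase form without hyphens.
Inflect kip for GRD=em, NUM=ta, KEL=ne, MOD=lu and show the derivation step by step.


underlying: kip-lof-de-pa-n
1. 0 -> a / C _ C: inserts after position(s) 3, 6: kipalofadepan
surface: kipalofadepan


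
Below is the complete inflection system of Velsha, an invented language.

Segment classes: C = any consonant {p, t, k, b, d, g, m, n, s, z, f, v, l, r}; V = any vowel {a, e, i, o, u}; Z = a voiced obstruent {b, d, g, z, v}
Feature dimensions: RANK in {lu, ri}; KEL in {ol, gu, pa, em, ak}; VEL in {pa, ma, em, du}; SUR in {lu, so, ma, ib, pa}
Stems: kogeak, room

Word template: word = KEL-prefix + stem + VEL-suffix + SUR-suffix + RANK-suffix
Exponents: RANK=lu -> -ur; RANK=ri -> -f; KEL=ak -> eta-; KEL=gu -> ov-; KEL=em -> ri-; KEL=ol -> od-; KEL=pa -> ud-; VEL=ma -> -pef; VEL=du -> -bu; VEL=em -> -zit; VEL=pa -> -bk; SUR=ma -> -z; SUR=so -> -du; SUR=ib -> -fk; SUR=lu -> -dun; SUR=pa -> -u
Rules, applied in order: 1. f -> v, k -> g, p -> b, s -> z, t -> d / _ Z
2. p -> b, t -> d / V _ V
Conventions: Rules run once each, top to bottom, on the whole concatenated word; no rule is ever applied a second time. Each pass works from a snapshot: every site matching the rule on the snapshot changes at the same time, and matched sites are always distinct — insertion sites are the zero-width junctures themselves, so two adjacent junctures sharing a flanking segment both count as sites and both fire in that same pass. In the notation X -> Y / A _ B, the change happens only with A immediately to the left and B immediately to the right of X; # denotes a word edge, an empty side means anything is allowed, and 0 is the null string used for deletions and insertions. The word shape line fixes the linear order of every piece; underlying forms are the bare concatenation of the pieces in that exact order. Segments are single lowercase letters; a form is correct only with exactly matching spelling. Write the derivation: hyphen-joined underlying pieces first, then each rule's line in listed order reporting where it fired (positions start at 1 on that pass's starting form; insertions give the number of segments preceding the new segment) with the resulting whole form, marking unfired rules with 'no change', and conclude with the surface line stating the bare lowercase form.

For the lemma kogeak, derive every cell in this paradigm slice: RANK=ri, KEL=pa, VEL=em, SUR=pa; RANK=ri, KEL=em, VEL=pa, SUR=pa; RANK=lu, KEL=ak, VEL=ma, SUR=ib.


cell RANK=ri, KEL=pa, VEL=em, SUR=pa:
underlying: ud-kogeak-zit-u-f
1. f -> v, k -> g, p -> b, s -> z, t -> d / _ Z: fires at position(s) 8: udkogeagzituf
2. p -> b, t -> d / V _ V: fires at position(s) 11: udkogeagziduf
surface: udkogeagziduf

cell RANK=ri, KEL=em, VEL=pa, SUR=pa:
underlying: ri-kogeak-bk-u-f
1. f -> v, k -> g, p -> b, s -> z, t -> d / _ Z: fires at position(s) 8: rikogeagbkuf
2. p -> b, t -> d / V _ V: no change
surface: rikogeagbkuf

cell RANK=lu, KEL=ak, VEL=ma, SUR=ib:
underlying: eta-kogeak-pef-fk-ur
1. f -> v, k -> g, p -> b, s -> z, t -> d / _ Z: no change
2. p -> b, t -> d / V _ V: fires at position(s) 2: edakogeakpeffkur
surface: edakogeakpeffkur
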